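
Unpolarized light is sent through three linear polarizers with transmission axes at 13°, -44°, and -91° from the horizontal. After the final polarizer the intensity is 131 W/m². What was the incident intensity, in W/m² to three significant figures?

I₀ ≈ 1900 W/m²

Unpolarized light through the first polarizer → I₁ = ½ I₀, now polarized at 13°.
I₂ = I₁ cos²(-44° − 13°) = 0.5 I₀ · cos²(57°) = 0.1483 I₀.
I₃ = I₂ cos²(-91° + 44°) = 0.1483 I₀ · cos²(47°) = 0.06898 I₀.
So 131 W/m² = 0.06898 I₀, giving I₀ = 131/0.06898 = 1899 W/m².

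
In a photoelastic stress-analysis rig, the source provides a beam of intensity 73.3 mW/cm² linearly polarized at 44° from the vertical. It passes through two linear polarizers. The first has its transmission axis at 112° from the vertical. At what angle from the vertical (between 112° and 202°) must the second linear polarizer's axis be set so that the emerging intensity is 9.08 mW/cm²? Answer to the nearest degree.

θ ≈ 132°

By Malus's law, I₁ = I₀ cos²(112° − 44°) = I₀ cos²(68°) = 0.1403 I₀.
Target fraction: 9.08 / 73.3 mW/cm² = 0.1239 of I₀.
Need I₂/I₀ = 0.1239, so cos²(θ − 112°) = 0.1239 / 0.1403 = 0.8827.
θ − 112° = arccos(√0.8827) = 20.0°, giving θ ≈ 112 + 20.0 = 132.0°.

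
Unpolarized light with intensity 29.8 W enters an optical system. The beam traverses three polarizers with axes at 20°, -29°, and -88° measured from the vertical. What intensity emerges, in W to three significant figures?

I ≈ 1.70 W

Unpolarized light through the first polarizer → I₁ = 29.8 W/2 = 14.9 W, polarized at 20°.
I₂ = I₁ · cos²(49°) = 14.9 · 0.4304 = 6.413 W.
I₃ = I₂ · cos²(59°) = 6.413 · 0.2653 = 1.701 W.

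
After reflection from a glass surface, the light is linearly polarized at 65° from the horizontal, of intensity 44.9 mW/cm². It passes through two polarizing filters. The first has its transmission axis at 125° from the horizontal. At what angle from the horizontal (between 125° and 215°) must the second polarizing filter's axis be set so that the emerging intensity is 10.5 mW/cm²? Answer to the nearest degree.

By Malus's law, I₁ = I₀ cos²(125° − 65°) = I₀ cos²(60°) = 0.25 I₀.
Target fraction: 10.5 / 44.9 mW/cm² = 0.2339 of I₀.
Need I₂/I₀ = 0.2339, so cos²(θ − 125°) = 0.2339 / 0.25 = 0.9354.
θ − 125° = arccos(√0.9354) = 14.7°, giving θ ≈ 125 + 14.7 = 139.7°.

θ ≈ 140°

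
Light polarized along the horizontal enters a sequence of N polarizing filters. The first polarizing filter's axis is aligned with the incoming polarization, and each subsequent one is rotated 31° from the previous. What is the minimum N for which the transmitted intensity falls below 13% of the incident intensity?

First polarizer is aligned with the polarization: full transmission.
Each further stage multiplies by cos²(31°) = 0.7347.
After N polarizers: T = 0.7347^(N−1). Require T < 0.13 ⇒ N−1 > ln(0.13)/ln(0.7347) = 6.62, so N−1 ≥ 7 and N = 8.
Check: N=8 gives T = 0.1156 < 0.13; N=7 gives T = 0.1573.

N = 8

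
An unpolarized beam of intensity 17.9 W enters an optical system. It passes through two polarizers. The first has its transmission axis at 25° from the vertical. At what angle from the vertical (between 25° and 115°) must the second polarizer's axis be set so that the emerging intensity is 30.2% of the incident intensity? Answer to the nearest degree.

Unpolarized light through the first polarizer → I₁ = ½ I₀, now polarized at 25°.
Need I₂/I₀ = 0.302, so cos²(θ − 25°) = 0.302 / 0.5 = 0.604.
θ − 25° = arccos(√0.604) = 39.0°, giving θ ≈ 25 + 39.0 = 64.0°.

θ ≈ 64°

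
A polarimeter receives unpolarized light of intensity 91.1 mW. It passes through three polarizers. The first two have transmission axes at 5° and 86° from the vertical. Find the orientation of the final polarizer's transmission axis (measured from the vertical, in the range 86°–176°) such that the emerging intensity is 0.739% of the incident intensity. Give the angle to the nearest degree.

θ ≈ 125°

Unpolarized light through the first polarizer → I₁ = ½ I₀, now polarized at 5°.
I₂ = I₁ cos²(86° − 5°) = 0.5 I₀ · cos²(81°) = 0.01224 I₀.
Need I₃/I₀ = 0.00739, so cos²(θ − 86°) = 0.00739 / 0.01224 = 0.604.
θ − 86° = arccos(√0.604) = 39.0°, giving θ ≈ 86 + 39.0 = 125.0°.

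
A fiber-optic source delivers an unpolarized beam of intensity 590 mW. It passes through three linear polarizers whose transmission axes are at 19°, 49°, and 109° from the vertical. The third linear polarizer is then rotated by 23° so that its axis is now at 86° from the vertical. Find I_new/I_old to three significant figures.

Before rotation:
Unpolarized light through the first polarizer → I₁ = ½ I₀, now polarized at 19°.
I₂ = I₁ cos²(49° − 19°) = 0.5 I₀ · cos²(30°) = 0.375 I₀.
I₃ = I₂ cos²(109° − 49°) = 0.375 I₀ · cos²(60°) = 0.09375 I₀.
After rotation:
Unpolarized light through the first polarizer → I₁ = ½ I₀, now polarized at 19°.
I₂ = I₁ cos²(49° − 19°) = 0.5 I₀ · cos²(30°) = 0.375 I₀.
I₃ = I₂ cos²(86° − 49°) = 0.375 I₀ · cos²(37°) = 0.2392 I₀.
Ratio = 0.2392 / 0.09375 = 2.551.

I_new/I_old ≈ 2.55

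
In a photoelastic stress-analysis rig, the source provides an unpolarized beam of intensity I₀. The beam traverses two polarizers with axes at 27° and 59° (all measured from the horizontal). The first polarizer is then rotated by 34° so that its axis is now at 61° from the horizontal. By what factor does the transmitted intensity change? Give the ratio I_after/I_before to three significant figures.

I_new/I_old ≈ 1.39

Before rotation:
Unpolarized light through the first polarizer → I₁ = ½ I₀, now polarized at 27°.
I₂ = I₁ cos²(59° − 27°) = 0.5 I₀ · cos²(32°) = 0.3596 I₀.
After rotation:
Unpolarized light through the first polarizer → I₁ = ½ I₀, now polarized at 61°.
I₂ = I₁ cos²(59° − 61°) = 0.5 I₀ · cos²(2°) = 0.4994 I₀.
Ratio = 0.4994 / 0.3596 = 1.389.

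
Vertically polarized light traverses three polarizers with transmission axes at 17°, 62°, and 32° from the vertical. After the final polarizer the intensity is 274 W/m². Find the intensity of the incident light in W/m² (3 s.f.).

I₀ ≈ 799 W/m²

I₁ = I₀ cos²(17° − 0°) = I₀ cos²(17°) = 0.9145 I₀.
I₂ = I₁ cos²(62° − 17°) = 0.9145 I₀ · cos²(45°) = 0.4573 I₀.
I₃ = I₂ cos²(32° − 62°) = 0.4573 I₀ · cos²(30°) = 0.3429 I₀.
So 274 W/m² = 0.3429 I₀, giving I₀ = 274/0.3429 = 799 W/m².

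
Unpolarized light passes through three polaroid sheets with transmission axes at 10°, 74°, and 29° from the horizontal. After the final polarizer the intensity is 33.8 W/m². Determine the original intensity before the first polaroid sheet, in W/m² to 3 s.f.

Unpolarized light through the first polarizer → I₁ = ½ I₀, now polarized at 10°.
I₂ = I₁ cos²(74° − 10°) = 0.5 I₀ · cos²(64°) = 0.09608 I₀.
I₃ = I₂ cos²(29° − 74°) = 0.09608 I₀ · cos²(45°) = 0.04804 I₀.
So 33.8 W/m² = 0.04804 I₀, giving I₀ = 33.8/0.04804 = 703.5 W/m².

I₀ ≈ 704 W/m²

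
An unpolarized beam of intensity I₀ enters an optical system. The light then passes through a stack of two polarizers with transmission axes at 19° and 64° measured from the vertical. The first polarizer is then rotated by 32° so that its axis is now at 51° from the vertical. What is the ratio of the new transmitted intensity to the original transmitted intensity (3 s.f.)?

I_new/I_old ≈ 1.90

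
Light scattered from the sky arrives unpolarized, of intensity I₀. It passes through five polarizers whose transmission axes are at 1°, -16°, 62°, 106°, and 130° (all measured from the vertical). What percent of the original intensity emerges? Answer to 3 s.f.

≈ 0.854%

Unpolarized light through the first polarizer → I₁ = ½ I₀, now polarized at 1°.
I₂ = I₁ cos²(-16° − 1°) = 0.5 I₀ · cos²(17°) = 0.4573 I₀.
I₃ = I₂ cos²(62° + 16°) = 0.4573 I₀ · cos²(78°) = 0.01977 I₀.
I₄ = I₃ cos²(106° − 62°) = 0.01977 I₀ · cos²(44°) = 0.01023 I₀.
I₅ = I₄ cos²(130° − 106°) = 0.01023 I₀ · cos²(24°) = 0.008536 I₀.
That is 0.8536% of the incident intensity.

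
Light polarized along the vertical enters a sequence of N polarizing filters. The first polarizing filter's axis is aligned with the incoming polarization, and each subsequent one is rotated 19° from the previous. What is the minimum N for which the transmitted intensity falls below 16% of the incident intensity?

N = 18

First polarizer is aligned with the polarization: full transmission.
Each further stage multiplies by cos²(19°) = 0.894.
After N polarizers: T = 0.894^(N−1). Require T < 0.16 ⇒ N−1 > ln(0.16)/ln(0.894) = 16.36, so N−1 ≥ 17 and N = 18.
Check: N=18 gives T = 0.1489 < 0.16; N=17 gives T = 0.1665.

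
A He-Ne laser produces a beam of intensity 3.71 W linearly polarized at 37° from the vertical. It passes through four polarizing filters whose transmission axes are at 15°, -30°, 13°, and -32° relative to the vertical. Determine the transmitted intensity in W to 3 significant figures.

I₁ = 3.71 W · cos²(22°) = 3.189 W.
I₂ = I₁ · cos²(45°) = 3.189 · 0.5 = 1.595 W.
I₃ = I₂ · cos²(43°) = 1.595 · 0.5349 = 0.853 W.
I₄ = I₃ · cos²(45°) = 0.853 · 0.5 = 0.4265 W.

I ≈ 0.426 W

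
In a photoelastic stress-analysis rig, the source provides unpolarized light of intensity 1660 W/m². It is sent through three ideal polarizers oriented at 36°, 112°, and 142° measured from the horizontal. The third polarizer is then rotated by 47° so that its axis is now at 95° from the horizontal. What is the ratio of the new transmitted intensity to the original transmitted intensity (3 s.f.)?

I_new/I_old ≈ 1.22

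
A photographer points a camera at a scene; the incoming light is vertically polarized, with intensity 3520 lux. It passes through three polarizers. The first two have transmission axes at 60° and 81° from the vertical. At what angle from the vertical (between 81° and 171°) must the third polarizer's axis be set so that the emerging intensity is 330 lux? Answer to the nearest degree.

I₁ = I₀ cos²(60° − 0°) = I₀ cos²(60°) = 0.25 I₀.
I₂ = I₁ cos²(81° − 60°) = 0.25 I₀ · cos²(21°) = 0.2179 I₀.
Target fraction: 330 / 3520 lux = 0.09375 of I₀.
Need I₃/I₀ = 0.09375, so cos²(θ − 81°) = 0.09375 / 0.2179 = 0.4303.
θ − 81° = arccos(√0.4303) = 49.0°, giving θ ≈ 81 + 49.0 = 130.0°.

θ ≈ 130°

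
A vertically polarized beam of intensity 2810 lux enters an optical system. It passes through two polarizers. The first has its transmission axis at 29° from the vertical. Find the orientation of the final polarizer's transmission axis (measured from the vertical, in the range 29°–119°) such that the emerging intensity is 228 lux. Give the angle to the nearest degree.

By Malus's law, I₁ = I₀ cos²(29° − 0°) = I₀ cos²(29°) = 0.765 I₀.
Target fraction: 228 / 2810 lux = 0.08114 of I₀.
Need I₂/I₀ = 0.08114, so cos²(θ − 29°) = 0.08114 / 0.765 = 0.1061.
θ − 29° = arccos(√0.1061) = 71.0°, giving θ ≈ 29 + 71.0 = 100.0°.

θ ≈ 100°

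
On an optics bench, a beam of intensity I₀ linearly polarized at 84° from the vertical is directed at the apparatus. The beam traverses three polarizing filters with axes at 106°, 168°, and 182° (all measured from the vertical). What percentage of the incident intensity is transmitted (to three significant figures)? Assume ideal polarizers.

≈ 17.8%

I₁ = I₀ cos²(106° − 84°) = I₀ cos²(22°) = 0.8597 I₀.
I₂ = I₁ cos²(168° − 106°) = 0.8597 I₀ · cos²(62°) = 0.1895 I₀.
I₃ = I₂ cos²(182° − 168°) = 0.1895 I₀ · cos²(14°) = 0.1784 I₀.
That is 17.84% of the incident intensity.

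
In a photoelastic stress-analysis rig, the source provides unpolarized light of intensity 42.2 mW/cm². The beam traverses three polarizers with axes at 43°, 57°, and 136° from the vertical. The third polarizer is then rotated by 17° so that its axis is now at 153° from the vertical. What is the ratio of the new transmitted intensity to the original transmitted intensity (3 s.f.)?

Before rotation:
Unpolarized light through the first polarizer → I₁ = ½ I₀, now polarized at 43°.
I₂ = I₁ cos²(57° − 43°) = 0.5 I₀ · cos²(14°) = 0.4707 I₀.
I₃ = I₂ cos²(136° − 57°) = 0.4707 I₀ · cos²(79°) = 0.01714 I₀.
After rotation:
Unpolarized light through the first polarizer → I₁ = ½ I₀, now polarized at 43°.
I₂ = I₁ cos²(57° − 43°) = 0.5 I₀ · cos²(14°) = 0.4707 I₀.
Angle between axes 2 and 3: 84°. I₃ = 0.4707 I₀ · cos²(84°) = 0.005143 I₀.
Ratio = 0.005143 / 0.01714 = 0.3001.

I_new/I_old ≈ 0.300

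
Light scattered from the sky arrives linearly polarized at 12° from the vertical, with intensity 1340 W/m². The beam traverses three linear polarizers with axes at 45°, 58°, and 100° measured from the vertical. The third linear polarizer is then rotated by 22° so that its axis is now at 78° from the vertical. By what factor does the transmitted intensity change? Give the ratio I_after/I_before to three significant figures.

I_new/I_old ≈ 1.60

Before rotation:
By Malus's law, I₁ = I₀ cos²(45° − 12°) = I₀ cos²(33°) = 0.7034 I₀.
I₂ = I₁ cos²(58° − 45°) = 0.7034 I₀ · cos²(13°) = 0.6678 I₀.
I₃ = I₂ cos²(100° − 58°) = 0.6678 I₀ · cos²(42°) = 0.3688 I₀.
After rotation:
I₁ = I₀ cos²(45° − 12°) = I₀ cos²(33°) = 0.7034 I₀.
I₂ = I₁ cos²(58° − 45°) = 0.7034 I₀ · cos²(13°) = 0.6678 I₀.
I₃ = I₂ cos²(78° − 58°) = 0.6678 I₀ · cos²(20°) = 0.5897 I₀.
Ratio = 0.5897 / 0.3688 = 1.599.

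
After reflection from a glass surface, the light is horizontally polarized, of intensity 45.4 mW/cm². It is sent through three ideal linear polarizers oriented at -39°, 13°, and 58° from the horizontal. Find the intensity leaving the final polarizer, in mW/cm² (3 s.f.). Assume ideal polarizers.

I ≈ 5.20 mW/cm²

By Malus's law, I₁ = 45.4 mW/cm² · cos²(39°) = 27.42 mW/cm².
I₂ = I₁ · cos²(52°) = 27.42 · 0.379 = 10.39 mW/cm².
I₃ = I₂ · cos²(45°) = 10.39 · 0.5 = 5.197 mW/cm².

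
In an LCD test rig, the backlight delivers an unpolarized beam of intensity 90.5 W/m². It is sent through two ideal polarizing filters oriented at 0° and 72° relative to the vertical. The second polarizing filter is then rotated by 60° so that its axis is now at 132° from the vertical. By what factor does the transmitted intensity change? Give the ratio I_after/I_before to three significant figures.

I_new/I_old ≈ 4.69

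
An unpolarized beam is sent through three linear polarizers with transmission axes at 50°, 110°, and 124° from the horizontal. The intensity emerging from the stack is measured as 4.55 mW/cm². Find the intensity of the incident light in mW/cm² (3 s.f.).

I₀ ≈ 38.7 mW/cm²

Unpolarized light through the first polarizer → I₁ = ½ I₀, now polarized at 50°.
I₂ = I₁ cos²(110° − 50°) = 0.5 I₀ · cos²(60°) = 0.125 I₀.
I₃ = I₂ cos²(124° − 110°) = 0.125 I₀ · cos²(14°) = 0.1177 I₀.
So 4.55 mW/cm² = 0.1177 I₀, giving I₀ = 4.55/0.1177 = 38.66 mW/cm².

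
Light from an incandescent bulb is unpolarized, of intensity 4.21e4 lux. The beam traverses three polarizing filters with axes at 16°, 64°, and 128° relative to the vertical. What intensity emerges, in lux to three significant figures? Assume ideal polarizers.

I ≈ 1810 lux

Unpolarized light through the first polarizer → I₁ = 4.21e4 lux/2 = 2.105e+04 lux, polarized at 16°.
I₂ = I₁ · cos²(48°) = 2.105e+04 · 0.4477 = 9425 lux.
I₃ = I₂ · cos²(64°) = 9425 · 0.1922 = 1811 lux.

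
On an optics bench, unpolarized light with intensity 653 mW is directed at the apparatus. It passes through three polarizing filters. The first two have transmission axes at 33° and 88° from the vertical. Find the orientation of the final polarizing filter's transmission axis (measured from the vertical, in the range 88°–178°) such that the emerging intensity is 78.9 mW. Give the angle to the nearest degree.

Unpolarized light through the first polarizer → I₁ = ½ I₀, now polarized at 33°.
I₂ = I₁ cos²(88° − 33°) = 0.5 I₀ · cos²(55°) = 0.1645 I₀.
Target fraction: 78.9 / 653 mW = 0.1208 of I₀.
Need I₃/I₀ = 0.1208, so cos²(θ − 88°) = 0.1208 / 0.1645 = 0.7345.
θ − 88° = arccos(√0.7345) = 31.0°, giving θ ≈ 88 + 31.0 = 119.0°.

θ ≈ 119°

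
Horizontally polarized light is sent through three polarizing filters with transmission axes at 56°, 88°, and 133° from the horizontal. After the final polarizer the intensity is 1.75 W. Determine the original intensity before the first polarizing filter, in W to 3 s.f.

I₀ ≈ 15.6 W

I₁ = I₀ cos²(56° − 0°) = I₀ cos²(56°) = 0.3127 I₀.
I₂ = I₁ cos²(88° − 56°) = 0.3127 I₀ · cos²(32°) = 0.2249 I₀.
I₃ = I₂ cos²(133° − 88°) = 0.2249 I₀ · cos²(45°) = 0.1124 I₀.
So 1.75 W = 0.1124 I₀, giving I₀ = 1.75/0.1124 = 15.56 W.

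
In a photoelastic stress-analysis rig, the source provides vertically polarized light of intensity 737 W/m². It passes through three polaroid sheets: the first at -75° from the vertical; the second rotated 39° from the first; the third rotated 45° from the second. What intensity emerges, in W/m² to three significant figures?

I ≈ 14.9 W/m²

By Malus's law, I₁ = 737 W/m² · cos²(75°) = 49.37 W/m².
I₂ = I₁ · cos²(39°) = 49.37 · 0.604 = 29.82 W/m².
I₃ = I₂ · cos²(45°) = 29.82 · 0.5 = 14.91 W/m².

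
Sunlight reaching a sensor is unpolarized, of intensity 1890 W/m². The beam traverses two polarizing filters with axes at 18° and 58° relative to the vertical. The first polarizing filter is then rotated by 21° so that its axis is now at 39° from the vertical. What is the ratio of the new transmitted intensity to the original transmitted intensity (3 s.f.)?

I_new/I_old ≈ 1.52

Before rotation:
Unpolarized light through the first polarizer → I₁ = ½ I₀, now polarized at 18°.
I₂ = I₁ cos²(58° − 18°) = 0.5 I₀ · cos²(40°) = 0.2934 I₀.
After rotation:
Unpolarized light through the first polarizer → I₁ = ½ I₀, now polarized at 39°.
I₂ = I₁ cos²(58° − 39°) = 0.5 I₀ · cos²(19°) = 0.447 I₀.
Ratio = 0.447 / 0.2934 = 1.523.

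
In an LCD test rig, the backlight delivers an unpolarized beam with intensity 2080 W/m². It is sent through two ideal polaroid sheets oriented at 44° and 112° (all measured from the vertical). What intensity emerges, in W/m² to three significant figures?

Unpolarized light through the first polarizer → I₁ = 2080 W/m²/2 = 1040 W/m², polarized at 44°.
I₂ = I₁ · cos²(68°) = 1040 · 0.1403 = 145.9 W/m².

I ≈ 146 W/m²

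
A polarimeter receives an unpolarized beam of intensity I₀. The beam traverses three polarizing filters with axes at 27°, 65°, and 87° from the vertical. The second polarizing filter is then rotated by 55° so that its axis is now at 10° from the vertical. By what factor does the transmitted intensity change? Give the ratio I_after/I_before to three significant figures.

I_new/I_old ≈ 0.0867

Before rotation:
Unpolarized light through the first polarizer → I₁ = ½ I₀, now polarized at 27°.
I₂ = I₁ cos²(65° − 27°) = 0.5 I₀ · cos²(38°) = 0.3105 I₀.
I₃ = I₂ cos²(87° − 65°) = 0.3105 I₀ · cos²(22°) = 0.2669 I₀.
After rotation:
Unpolarized light through the first polarizer → I₁ = ½ I₀, now polarized at 27°.
I₂ = I₁ cos²(10° − 27°) = 0.5 I₀ · cos²(17°) = 0.4573 I₀.
I₃ = I₂ cos²(87° − 10°) = 0.4573 I₀ · cos²(77°) = 0.02314 I₀.
Ratio = 0.02314 / 0.2669 = 0.08669.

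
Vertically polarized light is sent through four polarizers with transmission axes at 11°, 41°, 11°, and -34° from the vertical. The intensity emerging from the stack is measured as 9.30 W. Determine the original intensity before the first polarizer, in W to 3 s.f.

I₀ ≈ 34.3 W

I₁ = I₀ cos²(11° − 0°) = I₀ cos²(11°) = 0.9636 I₀.
I₂ = I₁ cos²(41° − 11°) = 0.9636 I₀ · cos²(30°) = 0.7227 I₀.
I₃ = I₂ cos²(11° − 41°) = 0.7227 I₀ · cos²(30°) = 0.542 I₀.
I₄ = I₃ cos²(-34° − 11°) = 0.542 I₀ · cos²(45°) = 0.271 I₀.
So 9.30 W = 0.271 I₀, giving I₀ = 9.30/0.271 = 34.32 W.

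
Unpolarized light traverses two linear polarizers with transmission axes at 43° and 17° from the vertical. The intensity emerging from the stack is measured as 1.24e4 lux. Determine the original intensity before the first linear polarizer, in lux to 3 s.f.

Unpolarized light through the first polarizer → I₁ = ½ I₀, now polarized at 43°.
I₂ = I₁ cos²(17° − 43°) = 0.5 I₀ · cos²(26°) = 0.4039 I₀.
So 1.24e4 lux = 0.4039 I₀, giving I₀ = 1.24e4/0.4039 = 3.07e+04 lux.

I₀ ≈ 3.07e4 lux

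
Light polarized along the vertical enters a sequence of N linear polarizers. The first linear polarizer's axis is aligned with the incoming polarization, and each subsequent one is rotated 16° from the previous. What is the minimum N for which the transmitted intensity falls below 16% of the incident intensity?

First polarizer is aligned with the polarization: full transmission.
Each further stage multiplies by cos²(16°) = 0.924.
After N polarizers: T = 0.924^(N−1). Require T < 0.16 ⇒ N−1 > ln(0.16)/ln(0.924) = 23.19, so N−1 ≥ 24 and N = 25.
Check: N=25 gives T = 0.1501 < 0.16; N=24 gives T = 0.1624.

N = 25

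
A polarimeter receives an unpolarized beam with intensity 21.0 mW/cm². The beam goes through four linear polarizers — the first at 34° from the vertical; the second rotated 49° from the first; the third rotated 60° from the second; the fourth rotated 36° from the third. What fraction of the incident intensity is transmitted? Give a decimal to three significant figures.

I/I₀ ≈ 0.0352

Unpolarized light through the first polarizer → I₁ = 21.0 mW/cm²/2 = 10.5 mW/cm², polarized at 34°.
I₂ = I₁ · cos²(49°) = 10.5 · 0.4304 = 4.519 mW/cm².
I₃ = I₂ · cos²(60°) = 4.519 · 0.25 = 1.13 mW/cm².
I₄ = I₃ · cos²(36°) = 1.13 · 0.6545 = 0.7395 mW/cm².
Transmitted fraction = 0.03521.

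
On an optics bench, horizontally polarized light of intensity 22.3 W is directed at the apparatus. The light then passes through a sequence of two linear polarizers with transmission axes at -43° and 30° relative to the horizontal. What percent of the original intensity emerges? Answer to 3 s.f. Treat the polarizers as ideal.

≈ 4.57%

By Malus's law, I₁ = 22.3 W · cos²(43°) = 11.93 W.
I₂ = I₁ · cos²(73°) = 11.93 · 0.08548 = 1.02 W.
That is 4.572% of the incident intensity.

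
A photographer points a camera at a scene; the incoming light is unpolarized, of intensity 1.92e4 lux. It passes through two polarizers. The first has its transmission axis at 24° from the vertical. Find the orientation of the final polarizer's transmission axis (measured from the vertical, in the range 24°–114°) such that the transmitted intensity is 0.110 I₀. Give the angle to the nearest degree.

θ ≈ 86°

Unpolarized light through the first polarizer → I₁ = ½ I₀, now polarized at 24°.
Need I₂/I₀ = 0.11, so cos²(θ − 24°) = 0.11 / 0.5 = 0.22.
θ − 24° = arccos(√0.22) = 62.0°, giving θ ≈ 24 + 62.0 = 86.0°.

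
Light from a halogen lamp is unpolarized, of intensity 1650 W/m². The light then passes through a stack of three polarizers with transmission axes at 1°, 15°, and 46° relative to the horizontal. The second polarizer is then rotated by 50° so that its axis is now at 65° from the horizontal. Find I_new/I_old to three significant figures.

Before rotation:
Unpolarized light through the first polarizer → I₁ = ½ I₀, now polarized at 1°.
I₂ = I₁ cos²(15° − 1°) = 0.5 I₀ · cos²(14°) = 0.4707 I₀.
I₃ = I₂ cos²(46° − 15°) = 0.4707 I₀ · cos²(31°) = 0.3459 I₀.
After rotation:
Unpolarized light through the first polarizer → I₁ = ½ I₀, now polarized at 1°.
I₂ = I₁ cos²(65° − 1°) = 0.5 I₀ · cos²(64°) = 0.09608 I₀.
I₃ = I₂ cos²(46° − 65°) = 0.09608 I₀ · cos²(19°) = 0.0859 I₀.
Ratio = 0.0859 / 0.3459 = 0.2484.

I_new/I_old ≈ 0.248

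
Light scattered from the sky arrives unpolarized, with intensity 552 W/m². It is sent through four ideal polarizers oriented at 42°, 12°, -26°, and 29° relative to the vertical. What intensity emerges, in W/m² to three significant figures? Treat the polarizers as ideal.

I ≈ 42.3 W/m²

Unpolarized light through the first polarizer → I₁ = 552 W/m²/2 = 276 W/m², polarized at 42°.
I₂ = I₁ · cos²(30°) = 276 · 0.75 = 207 W/m².
I₃ = I₂ · cos²(38°) = 207 · 0.621 = 128.5 W/m².
I₄ = I₃ · cos²(55°) = 128.5 · 0.329 = 42.29 W/m².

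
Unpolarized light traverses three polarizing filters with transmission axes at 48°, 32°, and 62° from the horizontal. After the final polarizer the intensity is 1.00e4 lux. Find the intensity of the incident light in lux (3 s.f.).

I₀ ≈ 2.89e4 lux

Unpolarized light through the first polarizer → I₁ = ½ I₀, now polarized at 48°.
I₂ = I₁ cos²(32° − 48°) = 0.5 I₀ · cos²(16°) = 0.462 I₀.
I₃ = I₂ cos²(62° − 32°) = 0.462 I₀ · cos²(30°) = 0.3465 I₀.
So 1.00e4 lux = 0.3465 I₀, giving I₀ = 1.00e4/0.3465 = 2.886e+04 lux.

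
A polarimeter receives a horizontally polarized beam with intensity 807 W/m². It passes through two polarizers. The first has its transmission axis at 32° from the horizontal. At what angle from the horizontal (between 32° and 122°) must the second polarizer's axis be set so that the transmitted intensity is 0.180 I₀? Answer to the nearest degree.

θ ≈ 92°

I₁ = I₀ cos²(32° − 0°) = I₀ cos²(32°) = 0.7192 I₀.
Need I₂/I₀ = 0.18, so cos²(θ − 32°) = 0.18 / 0.7192 = 0.2503.
θ − 32° = arccos(√0.2503) = 60.0°, giving θ ≈ 32 + 60.0 = 92.0°.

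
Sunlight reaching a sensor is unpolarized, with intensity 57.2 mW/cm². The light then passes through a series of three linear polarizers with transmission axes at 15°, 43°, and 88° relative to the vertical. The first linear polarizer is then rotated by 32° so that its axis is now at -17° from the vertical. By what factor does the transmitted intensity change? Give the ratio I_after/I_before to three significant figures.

I_new/I_old ≈ 0.321

Before rotation:
Unpolarized light through the first polarizer → I₁ = ½ I₀, now polarized at 15°.
I₂ = I₁ cos²(43° − 15°) = 0.5 I₀ · cos²(28°) = 0.3898 I₀.
I₃ = I₂ cos²(88° − 43°) = 0.3898 I₀ · cos²(45°) = 0.1949 I₀.
After rotation:
Unpolarized light through the first polarizer → I₁ = ½ I₀, now polarized at -17°.
I₂ = I₁ cos²(43° + 17°) = 0.5 I₀ · cos²(60°) = 0.125 I₀.
I₃ = I₂ cos²(88° − 43°) = 0.125 I₀ · cos²(45°) = 0.0625 I₀.
Ratio = 0.0625 / 0.1949 = 0.3207.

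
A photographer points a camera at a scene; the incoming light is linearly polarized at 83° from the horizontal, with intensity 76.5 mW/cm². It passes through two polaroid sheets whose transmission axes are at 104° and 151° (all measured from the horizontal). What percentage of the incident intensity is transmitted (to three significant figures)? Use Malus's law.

By Malus's law, I₁ = 76.5 mW/cm² · cos²(21°) = 66.68 mW/cm².
I₂ = I₁ · cos²(47°) = 66.68 · 0.4651 = 31.01 mW/cm².
That is 40.54% of the incident intensity.

≈ 40.5%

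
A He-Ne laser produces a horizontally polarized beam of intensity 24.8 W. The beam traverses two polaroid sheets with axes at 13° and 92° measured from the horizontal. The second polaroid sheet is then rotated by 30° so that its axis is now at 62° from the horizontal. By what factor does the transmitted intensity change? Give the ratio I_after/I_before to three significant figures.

I_new/I_old ≈ 11.8

Before rotation:
I₁ = I₀ cos²(13° − 0°) = I₀ cos²(13°) = 0.9494 I₀.
I₂ = I₁ cos²(92° − 13°) = 0.9494 I₀ · cos²(79°) = 0.03457 I₀.
After rotation:
I₁ = I₀ cos²(13° − 0°) = I₀ cos²(13°) = 0.9494 I₀.
I₂ = I₁ cos²(62° − 13°) = 0.9494 I₀ · cos²(49°) = 0.4086 I₀.
Ratio = 0.4086 / 0.03457 = 11.82.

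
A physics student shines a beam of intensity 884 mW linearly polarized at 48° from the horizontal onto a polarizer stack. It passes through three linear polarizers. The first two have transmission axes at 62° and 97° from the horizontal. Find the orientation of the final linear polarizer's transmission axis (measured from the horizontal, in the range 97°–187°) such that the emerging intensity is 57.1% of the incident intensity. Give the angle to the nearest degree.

θ ≈ 115°

I₁ = I₀ cos²(62° − 48°) = I₀ cos²(14°) = 0.9415 I₀.
I₂ = I₁ cos²(97° − 62°) = 0.9415 I₀ · cos²(35°) = 0.6317 I₀.
Need I₃/I₀ = 0.571, so cos²(θ − 97°) = 0.571 / 0.6317 = 0.9039.
θ − 97° = arccos(√0.9039) = 18.1°, giving θ ≈ 97 + 18.1 = 115.1°.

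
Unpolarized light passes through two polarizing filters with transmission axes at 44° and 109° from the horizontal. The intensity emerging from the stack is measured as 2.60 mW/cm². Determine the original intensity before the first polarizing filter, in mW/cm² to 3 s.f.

I₀ ≈ 29.1 mW/cm²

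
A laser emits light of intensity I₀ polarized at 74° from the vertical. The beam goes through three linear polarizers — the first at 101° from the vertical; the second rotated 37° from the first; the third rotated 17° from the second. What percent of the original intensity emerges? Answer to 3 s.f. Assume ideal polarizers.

≈ 46.3%

I₁ = I₀ cos²(101° − 74°) = I₀ cos²(27°) = 0.7939 I₀.
I₂ = I₁ cos²(37°) = 0.7939 · 0.6378 I₀ = 0.5064 I₀.
I₃ = I₂ cos²(17°) = 0.5064 · 0.9145 I₀ = 0.4631 I₀.
That is 46.31% of the incident intensity.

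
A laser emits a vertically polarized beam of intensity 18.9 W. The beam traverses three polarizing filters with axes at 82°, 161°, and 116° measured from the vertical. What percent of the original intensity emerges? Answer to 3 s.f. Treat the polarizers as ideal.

I₁ = 18.9 W · cos²(82°) = 0.3661 W.
I₂ = I₁ · cos²(79°) = 0.3661 · 0.03641 = 0.01333 W.
I₃ = I₂ · cos²(45°) = 0.01333 · 0.5 = 0.006664 W.
That is 0.03526% of the incident intensity.

≈ 0.0353%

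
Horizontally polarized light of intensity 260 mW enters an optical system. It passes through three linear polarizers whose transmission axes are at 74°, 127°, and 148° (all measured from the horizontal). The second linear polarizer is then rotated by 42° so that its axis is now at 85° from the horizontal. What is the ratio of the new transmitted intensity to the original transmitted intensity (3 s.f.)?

Before rotation:
I₁ = I₀ cos²(74° − 0°) = I₀ cos²(74°) = 0.07598 I₀.
I₂ = I₁ cos²(127° − 74°) = 0.07598 I₀ · cos²(53°) = 0.02752 I₀.
I₃ = I₂ cos²(148° − 127°) = 0.02752 I₀ · cos²(21°) = 0.02398 I₀.
After rotation:
I₁ = I₀ cos²(74° − 0°) = I₀ cos²(74°) = 0.07598 I₀.
I₂ = I₁ cos²(85° − 74°) = 0.07598 I₀ · cos²(11°) = 0.07321 I₀.
I₃ = I₂ cos²(148° − 85°) = 0.07321 I₀ · cos²(63°) = 0.01509 I₀.
Ratio = 0.01509 / 0.02398 = 0.6292.

I_new/I_old ≈ 0.629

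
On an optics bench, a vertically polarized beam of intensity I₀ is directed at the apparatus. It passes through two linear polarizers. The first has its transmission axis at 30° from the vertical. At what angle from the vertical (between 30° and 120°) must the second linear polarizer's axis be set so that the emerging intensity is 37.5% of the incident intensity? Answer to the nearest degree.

By Malus's law, I₁ = I₀ cos²(30° − 0°) = I₀ cos²(30°) = 0.75 I₀.
Need I₂/I₀ = 0.375, so cos²(θ − 30°) = 0.375 / 0.75 = 0.5.
θ − 30° = arccos(√0.5) = 45.0°, giving θ ≈ 30 + 45.0 = 75.0°.

θ ≈ 75°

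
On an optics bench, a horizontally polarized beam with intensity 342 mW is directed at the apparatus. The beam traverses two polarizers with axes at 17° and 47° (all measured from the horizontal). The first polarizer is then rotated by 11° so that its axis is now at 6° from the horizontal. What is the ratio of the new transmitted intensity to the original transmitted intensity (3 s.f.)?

I_new/I_old ≈ 0.821

Before rotation:
I₁ = I₀ cos²(17° − 0°) = I₀ cos²(17°) = 0.9145 I₀.
I₂ = I₁ cos²(47° − 17°) = 0.9145 I₀ · cos²(30°) = 0.6859 I₀.
After rotation:
I₁ = I₀ cos²(6° − 0°) = I₀ cos²(6°) = 0.9891 I₀.
I₂ = I₁ cos²(47° − 6°) = 0.9891 I₀ · cos²(41°) = 0.5634 I₀.
Ratio = 0.5634 / 0.6859 = 0.8214.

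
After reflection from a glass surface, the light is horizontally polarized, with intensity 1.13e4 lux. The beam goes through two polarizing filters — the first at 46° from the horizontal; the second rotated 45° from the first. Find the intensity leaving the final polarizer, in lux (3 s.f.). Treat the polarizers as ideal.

I ≈ 2730 lux

I₁ = 1.13e4 lux · cos²(46°) = 5453 lux.
I₂ = I₁ · cos²(45°) = 5453 · 0.5 = 2726 lux.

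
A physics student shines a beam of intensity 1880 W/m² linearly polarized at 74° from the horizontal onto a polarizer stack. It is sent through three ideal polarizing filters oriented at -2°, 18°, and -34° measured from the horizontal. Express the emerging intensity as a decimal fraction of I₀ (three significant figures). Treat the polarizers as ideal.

I₁ = 1880 W/m² · cos²(76°) = 110 W/m².
I₂ = I₁ · cos²(20°) = 110 · 0.883 = 97.16 W/m².
I₃ = I₂ · cos²(52°) = 97.16 · 0.379 = 36.83 W/m².
Transmitted fraction = 0.01959.

I/I₀ ≈ 0.0196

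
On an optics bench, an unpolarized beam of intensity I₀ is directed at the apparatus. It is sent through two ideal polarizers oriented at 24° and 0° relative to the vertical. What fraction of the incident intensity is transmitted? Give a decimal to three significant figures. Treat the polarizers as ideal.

≈ 0.417 I₀

Unpolarized light through the first polarizer → I₁ = ½ I₀, now polarized at 24°.
I₂ = I₁ cos²(0° − 24°) = 0.5 I₀ · cos²(24°) = 0.4173 I₀.
Transmitted fraction = 0.4173.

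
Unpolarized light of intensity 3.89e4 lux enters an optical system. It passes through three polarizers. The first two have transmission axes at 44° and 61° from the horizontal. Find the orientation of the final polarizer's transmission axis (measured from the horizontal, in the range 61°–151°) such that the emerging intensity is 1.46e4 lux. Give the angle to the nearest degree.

θ ≈ 86°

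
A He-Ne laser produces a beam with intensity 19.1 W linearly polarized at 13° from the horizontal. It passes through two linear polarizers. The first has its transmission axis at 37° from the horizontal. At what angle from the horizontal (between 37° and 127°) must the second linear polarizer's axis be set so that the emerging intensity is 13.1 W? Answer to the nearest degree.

I₁ = I₀ cos²(37° − 13°) = I₀ cos²(24°) = 0.8346 I₀.
Target fraction: 13.1 / 19.1 W = 0.6859 of I₀.
Need I₂/I₀ = 0.6859, so cos²(θ − 37°) = 0.6859 / 0.8346 = 0.8218.
θ − 37° = arccos(√0.8218) = 25.0°, giving θ ≈ 37 + 25.0 = 62.0°.

θ ≈ 62°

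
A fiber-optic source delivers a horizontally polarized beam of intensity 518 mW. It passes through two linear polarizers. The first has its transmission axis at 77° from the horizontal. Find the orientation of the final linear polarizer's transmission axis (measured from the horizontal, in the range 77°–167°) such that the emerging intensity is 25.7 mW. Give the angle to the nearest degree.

θ ≈ 85°

By Malus's law, I₁ = I₀ cos²(77° − 0°) = I₀ cos²(77°) = 0.0506 I₀.
Target fraction: 25.7 / 518 mW = 0.04961 of I₀.
Need I₂/I₀ = 0.04961, so cos²(θ − 77°) = 0.04961 / 0.0506 = 0.9805.
θ − 77° = arccos(√0.9805) = 8.0°, giving θ ≈ 77 + 8.0 = 85.0°.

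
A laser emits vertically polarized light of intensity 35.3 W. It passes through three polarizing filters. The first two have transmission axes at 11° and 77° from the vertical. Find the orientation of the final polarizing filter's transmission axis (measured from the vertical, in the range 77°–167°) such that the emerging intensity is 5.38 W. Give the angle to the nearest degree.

By Malus's law, I₁ = I₀ cos²(11° − 0°) = I₀ cos²(11°) = 0.9636 I₀.
I₂ = I₁ cos²(77° − 11°) = 0.9636 I₀ · cos²(66°) = 0.1594 I₀.
Target fraction: 5.38 / 35.3 W = 0.1524 of I₀.
Need I₃/I₀ = 0.1524, so cos²(θ − 77°) = 0.1524 / 0.1594 = 0.9561.
θ − 77° = arccos(√0.9561) = 12.1°, giving θ ≈ 77 + 12.1 = 89.1°.

θ ≈ 89°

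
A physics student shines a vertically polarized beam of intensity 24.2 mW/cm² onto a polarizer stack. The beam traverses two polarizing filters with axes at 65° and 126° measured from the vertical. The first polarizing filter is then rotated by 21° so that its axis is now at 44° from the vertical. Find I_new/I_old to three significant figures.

Before rotation:
By Malus's law, I₁ = I₀ cos²(65° − 0°) = I₀ cos²(65°) = 0.1786 I₀.
I₂ = I₁ cos²(126° − 65°) = 0.1786 I₀ · cos²(61°) = 0.04198 I₀.
After rotation:
I₁ = I₀ cos²(44° − 0°) = I₀ cos²(44°) = 0.5174 I₀.
I₂ = I₁ cos²(126° − 44°) = 0.5174 I₀ · cos²(82°) = 0.01002 I₀.
Ratio = 0.01002 / 0.04198 = 0.2387.

I_new/I_old ≈ 0.239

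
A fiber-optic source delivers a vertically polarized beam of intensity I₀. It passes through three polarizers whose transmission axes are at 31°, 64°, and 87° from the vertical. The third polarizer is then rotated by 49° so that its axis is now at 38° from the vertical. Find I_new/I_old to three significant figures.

I_new/I_old ≈ 0.953

Before rotation:
By Malus's law, I₁ = I₀ cos²(31° − 0°) = I₀ cos²(31°) = 0.7347 I₀.
I₂ = I₁ cos²(64° − 31°) = 0.7347 I₀ · cos²(33°) = 0.5168 I₀.
I₃ = I₂ cos²(87° − 64°) = 0.5168 I₀ · cos²(23°) = 0.4379 I₀.
After rotation:
I₁ = I₀ cos²(31° − 0°) = I₀ cos²(31°) = 0.7347 I₀.
I₂ = I₁ cos²(64° − 31°) = 0.7347 I₀ · cos²(33°) = 0.5168 I₀.
I₃ = I₂ cos²(38° − 64°) = 0.5168 I₀ · cos²(26°) = 0.4175 I₀.
Ratio = 0.4175 / 0.4379 = 0.9534.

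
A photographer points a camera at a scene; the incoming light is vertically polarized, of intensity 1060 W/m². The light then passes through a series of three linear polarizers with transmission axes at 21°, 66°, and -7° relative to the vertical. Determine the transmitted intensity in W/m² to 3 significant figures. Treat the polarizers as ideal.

I₁ = 1060 W/m² · cos²(21°) = 923.9 W/m².
I₂ = I₁ · cos²(45°) = 923.9 · 0.5 = 461.9 W/m².
I₃ = I₂ · cos²(73°) = 461.9 · 0.08548 = 39.49 W/m².

I ≈ 39.5 W/m²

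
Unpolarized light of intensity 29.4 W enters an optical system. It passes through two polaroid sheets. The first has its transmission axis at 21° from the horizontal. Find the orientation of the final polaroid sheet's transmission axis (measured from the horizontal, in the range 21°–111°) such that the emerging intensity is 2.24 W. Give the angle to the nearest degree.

θ ≈ 88°

Unpolarized light through the first polarizer → I₁ = ½ I₀, now polarized at 21°.
Target fraction: 2.24 / 29.4 W = 0.07619 of I₀.
Need I₂/I₀ = 0.07619, so cos²(θ − 21°) = 0.07619 / 0.5 = 0.1524.
θ − 21° = arccos(√0.1524) = 67.0°, giving θ ≈ 21 + 67.0 = 88.0°.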